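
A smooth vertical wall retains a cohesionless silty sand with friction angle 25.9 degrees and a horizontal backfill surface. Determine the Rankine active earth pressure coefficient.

0.392

K_a = (1 − sin φ)/(1 + sin φ) = (1 − sin 25.9°)/(1 + sin 25.9°) = 0.3920.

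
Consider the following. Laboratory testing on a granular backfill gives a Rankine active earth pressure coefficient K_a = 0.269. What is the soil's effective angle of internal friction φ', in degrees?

K_a = tan²(45° − φ/2) ⇒ 45° − φ/2 = arctan(√0.269) = 27.41°.
φ = 2(45° − 27.41°) = 35.17°.

35.2°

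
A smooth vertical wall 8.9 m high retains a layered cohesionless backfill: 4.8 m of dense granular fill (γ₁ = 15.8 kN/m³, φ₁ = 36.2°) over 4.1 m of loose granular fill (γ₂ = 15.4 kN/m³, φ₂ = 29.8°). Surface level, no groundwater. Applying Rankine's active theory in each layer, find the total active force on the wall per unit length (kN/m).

195 kN/m

K_a1 = tan²(45°−36.2°/2) = 0.2574; K_a2 = tan²(45°−29.8°/2) = 0.3360.
Layer 1: σ at base = K_a1 γ₁ h₁ = 19.52 kPa; P₁ = ½×19.52×4.8 = 46.85.
Layer 2: σ_v at top = γ₁h₁ = 75.84; σ_h top = K_a2×75.84 = 25.48; σ_h base = K_a2×(75.84+15.4×4.1) = 46.70.
P₂ = ½(25.48+46.70)×4.1 = 148.0. Total P_a = 46.85+148.0 = 194.8 kN/m.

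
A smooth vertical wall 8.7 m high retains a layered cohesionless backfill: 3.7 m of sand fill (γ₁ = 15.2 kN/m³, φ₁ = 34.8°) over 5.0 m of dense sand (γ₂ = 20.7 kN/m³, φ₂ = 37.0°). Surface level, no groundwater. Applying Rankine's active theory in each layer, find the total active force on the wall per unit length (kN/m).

163 kN/m

K_a1 = tan²(45°−34.8°/2) = 0.2733; K_a2 = tan²(45°−37.0°/2) = 0.2486.
Layer 1: σ at base = K_a1 γ₁ h₁ = 15.37 kPa; P₁ = ½×15.37×3.7 = 28.44.
Layer 2: σ_v at top = γ₁h₁ = 56.24; σ_h top = K_a2×56.24 = 13.98; σ_h base = K_a2×(56.24+20.7×5.0) = 39.71.
P₂ = ½(13.98+39.71)×5.0 = 134.2. Total P_a = 28.44+134.2 = 162.7 kN/m.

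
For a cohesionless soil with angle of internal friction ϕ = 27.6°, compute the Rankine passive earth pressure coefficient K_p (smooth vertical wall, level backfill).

K_p = (1 + sin φ)/(1 − sin φ) = tan²(45° + 27.6°/2) = 2.726.

2.73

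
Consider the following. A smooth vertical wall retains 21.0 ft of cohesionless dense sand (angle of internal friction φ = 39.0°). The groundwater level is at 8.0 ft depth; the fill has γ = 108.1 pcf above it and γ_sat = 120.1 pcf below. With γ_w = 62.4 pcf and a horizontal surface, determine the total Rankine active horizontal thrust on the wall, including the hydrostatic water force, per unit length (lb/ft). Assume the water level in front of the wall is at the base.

K_a = tan²(45° − φ/2) = 0.2275.
γ' = 120.1 − 62.4 = 57.70 pcf. Depth below WT = 13.0 ft.
σ'_h at WT = K_a γ d_w = 196.7 psf; at base = 196.7 + K_a γ' × 13.0 = 367.4 psf.
P₁ (0–8.0 ft) = ½×196.7×8.0 = 787.0. P₂ (8.0–21.0 ft) = ½(196.7+367.4)×13.0 = 3667.
P_w = ½ γ_w h₂² = 0.5×62.4×13.0² = 5273. Total = 787.0+3667+5273 = 9727 lb/ft.

9730 lb/ft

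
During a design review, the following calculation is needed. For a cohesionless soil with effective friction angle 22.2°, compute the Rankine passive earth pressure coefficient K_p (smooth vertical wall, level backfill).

2.21

K_p = (1 + sin φ)/(1 − sin φ) = tan²(45° + 22.2°/2) = 2.215.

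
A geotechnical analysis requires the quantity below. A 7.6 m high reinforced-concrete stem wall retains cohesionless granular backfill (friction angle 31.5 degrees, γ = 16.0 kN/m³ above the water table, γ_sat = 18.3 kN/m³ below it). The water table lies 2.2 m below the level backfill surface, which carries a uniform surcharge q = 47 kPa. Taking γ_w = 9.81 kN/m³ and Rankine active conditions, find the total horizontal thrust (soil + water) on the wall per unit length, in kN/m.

366 kN/m

K_a = tan²(45° − φ/2) = 0.3136.
γ' = 18.3 − 9.81 = 8.490 kN/m³. h₂ = H − d_w = 5.4 m.
σ'_h: at surface K_a·q = 14.74; at WT K_a(q+γd_w) = 25.78; at base K_a(q+γd_w+γ'h₂) = 40.16 kPa.
P₁ = ½(14.74+25.78)×2.2 = 44.57; P₂ = ½(25.78+40.16)×5.4 = 178.0; P_w = ½γ_w h₂² = 143.0.
Total = 44.57+178.0+143.0 = 365.6 kN/m.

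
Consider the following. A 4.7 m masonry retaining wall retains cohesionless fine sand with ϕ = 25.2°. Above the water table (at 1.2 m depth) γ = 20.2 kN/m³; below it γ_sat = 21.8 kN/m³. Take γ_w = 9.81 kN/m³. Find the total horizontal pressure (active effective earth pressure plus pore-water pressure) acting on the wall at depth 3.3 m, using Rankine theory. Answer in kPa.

40.5 kPa

K_a = (1 − sin φ)/(1 + sin φ) = 0.4027.
γ' = 21.8 − 9.81 = 11.99 kN/m³.
Effective vertical stress at 3.3 m: σ'_v = 20.2×1.2 + 11.99×2.10 = 49.42 kPa.
σ'_h = K_a σ'_v = 0.4027 × 49.42 = 19.90 kPa; u = γ_w × 2.10 = 20.60 kPa.
Total σ_h = 19.90 + 20.60 = 40.50 kPa.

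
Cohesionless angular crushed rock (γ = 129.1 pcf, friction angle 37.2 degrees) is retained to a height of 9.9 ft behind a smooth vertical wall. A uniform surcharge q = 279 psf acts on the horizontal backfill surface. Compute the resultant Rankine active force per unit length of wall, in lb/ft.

2240 lb/ft

K_a = tan²(45° − φ/2) = 0.2464.
Soil triangle: ½ K_a γ H² = 0.5×0.2464×129.1×9.9² = 1559 lb/ft.
Surcharge rectangle: K_a q H = 0.2464×279×9.9 = 680.6 lb/ft.
Total = 1559 + 680.6 = 2240 lb/ft.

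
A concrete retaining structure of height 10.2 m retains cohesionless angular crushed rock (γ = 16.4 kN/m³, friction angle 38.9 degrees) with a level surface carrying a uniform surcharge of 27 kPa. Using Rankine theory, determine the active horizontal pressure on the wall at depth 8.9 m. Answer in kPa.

K_a = (1 − sin φ)/(1 + sin φ) = 0.2285.
σ_v = γz + q = 16.4 × 8.9 + 27 = 173.0 kPa.
σ_h = K_a σ_v = 0.2285 × 173.0 = 39.53 kPa.

39.5 kPa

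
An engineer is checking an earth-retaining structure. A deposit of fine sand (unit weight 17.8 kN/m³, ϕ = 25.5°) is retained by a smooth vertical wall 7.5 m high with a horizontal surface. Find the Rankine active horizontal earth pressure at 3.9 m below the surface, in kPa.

27.6 kPa

K_a = (1 − sin φ)/(1 + sin φ) = 0.3981.
σ_h = K_a γ z = 0.3981 × 17.8 × 3.9 = 27.64 kPa.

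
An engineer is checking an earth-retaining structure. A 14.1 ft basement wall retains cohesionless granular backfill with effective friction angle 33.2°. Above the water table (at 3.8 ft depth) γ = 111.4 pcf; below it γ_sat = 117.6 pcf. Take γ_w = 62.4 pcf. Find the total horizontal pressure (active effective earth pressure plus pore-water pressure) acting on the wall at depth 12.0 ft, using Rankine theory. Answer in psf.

K_a = (1 − sin φ)/(1 + sin φ) = 0.2924.
γ' = 117.6 − 62.4 = 55.20 pcf.
Effective vertical stress at 12.0 ft: σ'_v = 111.4×3.8 + 55.20×8.20 = 876.0 psf.
σ'_h = K_a σ'_v = 0.2924 × 876.0 = 256.1 psf; u = γ_w × 8.20 = 511.7 psf.
Total σ_h = 256.1 + 511.7 = 767.8 psf.

768 psf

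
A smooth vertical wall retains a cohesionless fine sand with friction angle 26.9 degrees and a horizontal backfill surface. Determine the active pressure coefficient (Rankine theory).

K_a = (1 − sin φ)/(1 + sin φ) = (1 − sin 26.9°)/(1 + sin 26.9°) = 0.3770.

0.377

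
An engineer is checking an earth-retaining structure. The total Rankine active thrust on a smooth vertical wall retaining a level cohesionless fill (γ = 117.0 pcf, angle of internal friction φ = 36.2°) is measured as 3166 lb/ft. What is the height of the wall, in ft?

14.5 ft

K_a = 0.2574. P_a = ½ K_a γ H² ⇒ H = √(2P_a/(K_a γ)).
H = √(2×3166/(0.2574×117.0)) = 14.50 ft.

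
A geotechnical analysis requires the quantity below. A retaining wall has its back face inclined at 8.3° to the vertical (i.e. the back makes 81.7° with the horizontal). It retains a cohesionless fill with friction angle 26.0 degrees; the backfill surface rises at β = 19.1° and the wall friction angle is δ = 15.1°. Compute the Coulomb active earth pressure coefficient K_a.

K_a = sin²(α+φ) / [sin²α · sin(α−δ) · (1 + √{sin(φ+δ)sin(φ−β) / (sin(α−δ)sin(α+β))})²].
With α = 81.7°, φ = 26.0°, δ = 15.1°, β = 19.1°: K_a = 0.6013.

0.601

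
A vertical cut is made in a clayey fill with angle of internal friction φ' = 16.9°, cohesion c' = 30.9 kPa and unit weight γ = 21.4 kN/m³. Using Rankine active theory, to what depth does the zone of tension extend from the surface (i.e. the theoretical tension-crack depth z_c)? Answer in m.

K_a = tan²(45° − 16.9°/2) = 0.5495; √K_a = 0.7413.
The active pressure is zero where K_a γ z = 2c√K_a, so z_c = 2c/(γ√K_a) = 2×30.9/(21.4×0.7413) = 3.896 m.

3.90 m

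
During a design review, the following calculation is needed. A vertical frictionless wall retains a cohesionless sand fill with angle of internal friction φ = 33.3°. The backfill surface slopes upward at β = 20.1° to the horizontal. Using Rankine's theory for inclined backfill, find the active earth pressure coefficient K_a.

K_a = cos β · (cos β − √(cos²β − cos²φ)) / (cos β + √(cos²β − cos²φ)).
cos β = 0.9391, cos φ = 0.8358, √(cos²β − cos²φ) = 0.4282.
K_a = 0.9391 × (0.9391 − 0.4282)/(0.9391 + 0.4282) = 0.3509.

0.351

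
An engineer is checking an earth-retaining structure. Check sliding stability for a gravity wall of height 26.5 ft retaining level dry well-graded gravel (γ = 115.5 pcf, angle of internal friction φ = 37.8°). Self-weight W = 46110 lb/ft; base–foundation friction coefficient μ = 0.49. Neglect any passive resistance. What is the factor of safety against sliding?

2.32

K_a = tan²(45° − 37.8°/2) = 0.2400.
P_a = ½K_aγH² = 0.5×0.2400×115.5×26.5² = 9733 lb/ft, acting at H/3 = 8.833 ft above the base.
FS_sliding = μW / P_a = 0.49×46110 / 9733 = 2.321.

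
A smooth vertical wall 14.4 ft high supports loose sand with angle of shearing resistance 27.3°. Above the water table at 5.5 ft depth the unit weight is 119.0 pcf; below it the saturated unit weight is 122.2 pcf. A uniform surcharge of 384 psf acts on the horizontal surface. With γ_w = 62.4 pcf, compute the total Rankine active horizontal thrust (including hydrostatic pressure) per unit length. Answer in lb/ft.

8230 lb/ft

K_a = tan²(45° − φ/2) = 0.3711.
γ' = 122.2 − 62.4 = 59.80 pcf. h₂ = H − d_w = 8.9 ft.
σ'_h: at surface K_a·q = 142.5; at WT K_a(q+γd_w) = 385.4; at base K_a(q+γd_w+γ'h₂) = 582.9 psf.
P₁ = ½(142.5+385.4)×5.5 = 1452; P₂ = ½(385.4+582.9)×8.9 = 4309; P_w = ½γ_w h₂² = 2471.
Total = 1452+4309+2471 = 8232 lb/ft.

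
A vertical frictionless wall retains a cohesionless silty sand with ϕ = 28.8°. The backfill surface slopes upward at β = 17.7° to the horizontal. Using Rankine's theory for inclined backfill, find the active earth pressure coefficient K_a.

0.416

K_a = cos β · (cos β − √(cos²β − cos²φ)) / (cos β + √(cos²β − cos²φ)).
cos β = 0.9527, cos φ = 0.8763, √(cos²β − cos²φ) = 0.3737.
K_a = 0.9527 × (0.9527 − 0.3737)/(0.9527 + 0.3737) = 0.4158.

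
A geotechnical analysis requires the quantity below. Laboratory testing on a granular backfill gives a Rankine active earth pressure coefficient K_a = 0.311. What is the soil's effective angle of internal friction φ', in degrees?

K_a = tan²(45° − φ/2) ⇒ 45° − φ/2 = arctan(√0.311) = 29.15°.
φ = 2(45° − 29.15°) = 31.71°.

31.7°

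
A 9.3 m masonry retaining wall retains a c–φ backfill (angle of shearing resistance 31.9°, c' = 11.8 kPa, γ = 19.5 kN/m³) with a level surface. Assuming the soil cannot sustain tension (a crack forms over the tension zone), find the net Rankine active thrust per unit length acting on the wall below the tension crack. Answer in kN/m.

153 kN/m

K_a = 0.3085; √K_a = 0.5555.
Tension-crack depth z_c = 2c/(γ√K_a) = 2×11.8/(19.5×0.5555) = 2.179 m.
σ_a at base = K_a γ H − 2c√K_a = 0.3085×19.5×9.3 − 2×11.8×0.5555 = 42.84 kPa.
P_a = ½ × 42.84 × (H − z_c) = 0.5×42.84×7.121 = 152.5 kN/m.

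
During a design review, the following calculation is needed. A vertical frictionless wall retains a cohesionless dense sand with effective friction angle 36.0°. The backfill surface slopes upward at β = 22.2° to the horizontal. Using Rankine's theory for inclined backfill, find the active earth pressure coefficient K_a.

0.320

K_a = cos β · (cos β − √(cos²β − cos²φ)) / (cos β + √(cos²β − cos²φ)).
cos β = 0.9259, cos φ = 0.8090, √(cos²β − cos²φ) = 0.4503.
K_a = 0.9259 × (0.9259 − 0.4503)/(0.9259 + 0.4503) = 0.3200.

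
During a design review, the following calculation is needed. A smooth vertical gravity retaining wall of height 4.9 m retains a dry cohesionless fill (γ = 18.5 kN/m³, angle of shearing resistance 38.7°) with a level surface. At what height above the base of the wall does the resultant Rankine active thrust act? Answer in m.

K_a = 0.2306.
The pressure distribution is triangular, so the resultant acts at H/3 above the base = 4.9/3 = 1.633 m.

1.63 m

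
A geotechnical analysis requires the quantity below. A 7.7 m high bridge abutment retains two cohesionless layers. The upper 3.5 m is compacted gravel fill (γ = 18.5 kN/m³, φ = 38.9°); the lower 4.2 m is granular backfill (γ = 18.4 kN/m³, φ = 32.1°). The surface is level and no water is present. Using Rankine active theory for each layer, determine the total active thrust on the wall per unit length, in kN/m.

K_a1 = tan²(45°−38.9°/2) = 0.2285; K_a2 = tan²(45°−32.1°/2) = 0.3060.
Layer 1: σ at base = K_a1 γ₁ h₁ = 14.80 kPa; P₁ = ½×14.80×3.5 = 25.90.
Layer 2: σ_v at top = γ₁h₁ = 64.75; σ_h top = K_a2×64.75 = 19.81; σ_h base = K_a2×(64.75+18.4×4.2) = 43.46.
P₂ = ½(19.81+43.46)×4.2 = 132.9. Total P_a = 25.90+132.9 = 158.8 kN/m.

159 kN/m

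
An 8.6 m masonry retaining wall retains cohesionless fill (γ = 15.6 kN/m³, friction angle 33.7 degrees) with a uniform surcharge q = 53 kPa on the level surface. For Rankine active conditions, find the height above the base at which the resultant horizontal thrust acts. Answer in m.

3.50 m

K_a = 0.2863.
Triangular part P₁ = ½K_aγH² = 165.2 at H/3 = 2.867 m; rectangular part P₂ = K_a q H = 130.5 at H/2 = 4.300 m.
ȳ = (P₁·2.867 + P₂·4.300)/(P₁+P₂) = 3.499 m.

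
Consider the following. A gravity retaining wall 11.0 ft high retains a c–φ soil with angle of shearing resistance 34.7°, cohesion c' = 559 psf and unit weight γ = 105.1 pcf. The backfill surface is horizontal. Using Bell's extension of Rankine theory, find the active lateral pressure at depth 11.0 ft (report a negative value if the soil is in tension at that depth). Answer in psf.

K_a = (1 − sin φ)/(1 + sin φ) = 0.2745.
σ_a = K_a γ z − 2c√K_a = 0.2745×105.1×11.0 − 2×559×0.5239 = -268.4 psf.

-268 psf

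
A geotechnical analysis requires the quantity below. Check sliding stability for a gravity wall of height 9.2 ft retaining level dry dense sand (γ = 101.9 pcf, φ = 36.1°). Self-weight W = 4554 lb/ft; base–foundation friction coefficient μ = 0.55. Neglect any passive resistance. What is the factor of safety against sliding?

K_a = tan²(45° − 36.1°/2) = 0.2585.
P_a = ½K_aγH² = 0.5×0.2585×101.9×9.2² = 1115 lb/ft, acting at H/3 = 3.067 ft above the base.
FS_sliding = μW / P_a = 0.55×4554 / 1115 = 2.247.

2.25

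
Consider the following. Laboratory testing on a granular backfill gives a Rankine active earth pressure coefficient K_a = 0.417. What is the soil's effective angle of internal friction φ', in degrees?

K_a = tan²(45° − φ/2) ⇒ 45° − φ/2 = arctan(√0.417) = 32.85°.
φ = 2(45° − 32.85°) = 24.29°.

24.3°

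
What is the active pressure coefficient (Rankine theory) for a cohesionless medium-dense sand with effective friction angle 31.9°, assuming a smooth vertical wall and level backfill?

K_a = tan²(45° − φ/2) = tan²(29.05°) = 0.3085.

0.309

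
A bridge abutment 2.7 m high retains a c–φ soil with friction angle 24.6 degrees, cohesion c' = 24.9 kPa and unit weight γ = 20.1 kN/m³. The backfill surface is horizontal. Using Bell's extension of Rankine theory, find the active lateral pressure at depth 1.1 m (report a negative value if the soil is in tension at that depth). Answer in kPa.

-22.9 kPa

K_a = (1 − sin φ)/(1 + sin φ) = 0.4121.
σ_a = K_a γ z − 2c√K_a = 0.4121×20.1×1.1 − 2×24.9×0.6420 = -22.86 kPa.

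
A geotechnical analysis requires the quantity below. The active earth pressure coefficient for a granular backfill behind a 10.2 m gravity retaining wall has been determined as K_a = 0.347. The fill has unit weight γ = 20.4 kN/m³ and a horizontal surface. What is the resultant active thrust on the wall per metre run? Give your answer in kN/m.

P = ½ K_a γ H² = 0.5 × 0.347 × 20.4 × 10.2² = 368.2 kN/m.

368 kN/m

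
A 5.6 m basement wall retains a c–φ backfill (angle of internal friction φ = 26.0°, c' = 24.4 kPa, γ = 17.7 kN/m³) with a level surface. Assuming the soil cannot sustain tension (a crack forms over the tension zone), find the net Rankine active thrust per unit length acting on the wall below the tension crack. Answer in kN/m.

K_a = 0.3905; √K_a = 0.6249.
Tension-crack depth z_c = 2c/(γ√K_a) = 2×24.4/(17.7×0.6249) = 4.412 m.
σ_a at base = K_a γ H − 2c√K_a = 0.3905×17.7×5.6 − 2×24.4×0.6249 = 8.209 kPa.
P_a = ½ × 8.209 × (H − z_c) = 0.5×8.209×1.188 = 4.875 kN/m.

4.88 kN/m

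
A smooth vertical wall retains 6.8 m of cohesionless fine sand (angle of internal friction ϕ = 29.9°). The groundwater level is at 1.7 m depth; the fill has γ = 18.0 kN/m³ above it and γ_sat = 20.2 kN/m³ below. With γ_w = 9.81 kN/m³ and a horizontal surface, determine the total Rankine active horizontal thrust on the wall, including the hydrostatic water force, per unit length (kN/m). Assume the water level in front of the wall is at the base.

234 kN/m

K_a = tan²(45° − φ/2) = 0.3347.
γ' = 20.2 − 9.81 = 10.39 kN/m³. Depth below WT = 5.1 m.
σ'_h at WT = K_a γ d_w = 10.24 kPa; at base = 10.24 + K_a γ' × 5.1 = 27.98 kPa.
P₁ (0–1.7 m) = ½×10.24×1.7 = 8.705. P₂ (1.7–6.8 m) = ½(10.24+27.98)×5.1 = 97.45.
P_w = ½ γ_w h₂² = 0.5×9.81×5.1² = 127.6. Total = 8.705+97.45+127.6 = 233.7 kN/m.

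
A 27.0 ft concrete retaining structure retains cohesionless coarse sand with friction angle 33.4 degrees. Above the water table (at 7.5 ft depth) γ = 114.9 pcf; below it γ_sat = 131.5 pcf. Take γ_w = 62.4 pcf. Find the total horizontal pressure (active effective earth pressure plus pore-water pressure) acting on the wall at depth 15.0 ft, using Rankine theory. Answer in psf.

K_a = (1 − sin φ)/(1 + sin φ) = 0.2899.
γ' = 131.5 − 62.4 = 69.10 pcf.
Effective vertical stress at 15.0 ft: σ'_v = 114.9×7.5 + 69.10×7.50 = 1380 psf.
σ'_h = K_a σ'_v = 0.2899 × 1380 = 400.1 psf; u = γ_w × 7.50 = 468.0 psf.
Total σ_h = 400.1 + 468.0 = 868.1 psf.

868 psf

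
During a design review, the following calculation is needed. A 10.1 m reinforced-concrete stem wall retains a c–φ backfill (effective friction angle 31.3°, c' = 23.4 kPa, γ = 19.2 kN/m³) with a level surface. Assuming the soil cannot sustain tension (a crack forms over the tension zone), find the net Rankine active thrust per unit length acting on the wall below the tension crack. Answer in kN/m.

K_a = 0.3162; √K_a = 0.5623.
Tension-crack depth z_c = 2c/(γ√K_a) = 2×23.4/(19.2×0.5623) = 4.335 m.
σ_a at base = K_a γ H − 2c√K_a = 0.3162×19.2×10.1 − 2×23.4×0.5623 = 35.00 kPa.
P_a = ½ × 35.00 × (H − z_c) = 0.5×35.00×5.765 = 100.9 kN/m.

101 kN/m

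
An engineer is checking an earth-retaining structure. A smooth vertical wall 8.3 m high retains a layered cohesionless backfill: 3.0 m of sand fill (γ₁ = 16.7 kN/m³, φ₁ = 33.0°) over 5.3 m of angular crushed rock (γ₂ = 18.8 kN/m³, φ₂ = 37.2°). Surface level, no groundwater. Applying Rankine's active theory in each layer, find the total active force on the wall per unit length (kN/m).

K_a1 = tan²(45°−33.0°/2) = 0.2948; K_a2 = tan²(45°−37.2°/2) = 0.2464.
Layer 1: σ at base = K_a1 γ₁ h₁ = 14.77 kPa; P₁ = ½×14.77×3.0 = 22.15.
Layer 2: σ_v at top = γ₁h₁ = 50.10; σ_h top = K_a2×50.10 = 12.35; σ_h base = K_a2×(50.10+18.8×5.3) = 36.90.
P₂ = ½(12.35+36.90)×5.3 = 130.5. Total P_a = 22.15+130.5 = 152.7 kN/m.

153 kN/m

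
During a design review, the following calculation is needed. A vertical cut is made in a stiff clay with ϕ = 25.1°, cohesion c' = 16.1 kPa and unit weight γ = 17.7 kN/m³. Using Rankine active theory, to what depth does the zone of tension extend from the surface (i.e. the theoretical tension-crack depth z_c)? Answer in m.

K_a = tan²(45° − 25.1°/2) = 0.4043; √K_a = 0.6358.
The active pressure is zero where K_a γ z = 2c√K_a, so z_c = 2c/(γ√K_a) = 2×16.1/(17.7×0.6358) = 2.861 m.

2.86 m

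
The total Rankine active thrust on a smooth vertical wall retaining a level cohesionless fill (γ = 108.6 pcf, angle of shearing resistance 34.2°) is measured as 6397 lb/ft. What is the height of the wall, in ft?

K_a = 0.2803. P_a = ½ K_a γ H² ⇒ H = √(2P_a/(K_a γ)).
H = √(2×6397/(0.2803×108.6)) = 20.50 ft.

20.5 ft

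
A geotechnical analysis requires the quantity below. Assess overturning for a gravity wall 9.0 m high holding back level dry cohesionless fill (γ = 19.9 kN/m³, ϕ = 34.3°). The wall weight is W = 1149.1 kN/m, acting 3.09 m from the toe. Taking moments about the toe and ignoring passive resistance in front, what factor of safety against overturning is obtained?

5.26

K_a = tan²(45° − 34.3°/2) = 0.2792.
P_a = ½K_aγH² = 0.5×0.2792×19.9×9.0² = 225.0 kN/m, acting at H/3 = 3.000 m above the base.
Overturning moment M_o = P_a × H/3 = 225.0 × 3.000 = 675.0.
Resisting moment M_r = W × 3.09 = 1149.1 × 3.09 = 3551.
FS_overturning = M_r/M_o = 3551/675.0 = 5.261.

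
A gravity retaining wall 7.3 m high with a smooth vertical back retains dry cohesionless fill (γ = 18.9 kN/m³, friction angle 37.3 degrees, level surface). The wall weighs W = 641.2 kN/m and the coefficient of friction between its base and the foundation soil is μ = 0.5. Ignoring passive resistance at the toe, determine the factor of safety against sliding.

2.59

K_a = tan²(45° − 37.3°/2) = 0.2453.
P_a = ½K_aγH² = 0.5×0.2453×18.9×7.3² = 123.6 kN/m, acting at H/3 = 2.433 m above the base.
FS_sliding = μW / P_a = 0.5×641.2 / 123.6 = 2.595.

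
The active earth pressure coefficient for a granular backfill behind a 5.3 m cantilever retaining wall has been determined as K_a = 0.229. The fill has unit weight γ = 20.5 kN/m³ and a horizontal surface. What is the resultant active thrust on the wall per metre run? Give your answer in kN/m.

65.9 kN/m

P = ½ K_a γ H² = 0.5 × 0.229 × 20.5 × 5.3² = 65.93 kN/m.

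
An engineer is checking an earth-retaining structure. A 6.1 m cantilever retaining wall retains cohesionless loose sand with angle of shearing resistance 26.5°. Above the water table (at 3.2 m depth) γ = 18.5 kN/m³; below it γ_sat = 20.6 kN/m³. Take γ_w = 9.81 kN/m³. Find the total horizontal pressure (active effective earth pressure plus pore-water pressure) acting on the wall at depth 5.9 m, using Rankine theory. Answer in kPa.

K_a = (1 − sin φ)/(1 + sin φ) = 0.3829.
γ' = 20.6 − 9.81 = 10.79 kN/m³.
Effective vertical stress at 5.9 m: σ'_v = 18.5×3.2 + 10.79×2.70 = 88.33 kPa.
σ'_h = K_a σ'_v = 0.3829 × 88.33 = 33.83 kPa; u = γ_w × 2.70 = 26.49 kPa.
Total σ_h = 33.83 + 26.49 = 60.31 kPa.

60.3 kPa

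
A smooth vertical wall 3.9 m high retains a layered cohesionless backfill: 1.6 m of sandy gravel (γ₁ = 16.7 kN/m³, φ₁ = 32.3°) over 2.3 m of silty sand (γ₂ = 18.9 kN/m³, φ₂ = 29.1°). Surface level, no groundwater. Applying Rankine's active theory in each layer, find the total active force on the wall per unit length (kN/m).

45.0 kN/m

K_a1 = tan²(45°−32.3°/2) = 0.3035; K_a2 = tan²(45°−29.1°/2) = 0.3456.
Layer 1: σ at base = K_a1 γ₁ h₁ = 8.109 kPa; P₁ = ½×8.109×1.6 = 6.487.
Layer 2: σ_v at top = γ₁h₁ = 26.72; σ_h top = K_a2×26.72 = 9.234; σ_h base = K_a2×(26.72+18.9×2.3) = 24.26.
P₂ = ½(9.234+24.26)×2.3 = 38.51. Total P_a = 6.487+38.51 = 45.00 kN/m.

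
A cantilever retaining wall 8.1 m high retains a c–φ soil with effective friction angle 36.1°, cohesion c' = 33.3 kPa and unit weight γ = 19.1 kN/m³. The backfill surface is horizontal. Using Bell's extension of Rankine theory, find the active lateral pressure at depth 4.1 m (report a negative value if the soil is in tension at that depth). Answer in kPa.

-13.6 kPa

K_a = (1 − sin φ)/(1 + sin φ) = 0.2585.
σ_a = K_a γ z − 2c√K_a = 0.2585×19.1×4.1 − 2×33.3×0.5084 = -13.62 kPa.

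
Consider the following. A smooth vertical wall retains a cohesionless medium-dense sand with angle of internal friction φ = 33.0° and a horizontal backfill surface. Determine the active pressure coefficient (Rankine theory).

K_a = tan²(45° − φ/2) = tan²(28.50°) = 0.2948.

0.295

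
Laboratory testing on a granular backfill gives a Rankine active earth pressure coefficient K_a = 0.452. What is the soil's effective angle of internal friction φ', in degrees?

K_a = tan²(45° − φ/2) ⇒ 45° − φ/2 = arctan(√0.452) = 33.91°.
φ = 2(45° − 33.91°) = 22.17°.

22.2°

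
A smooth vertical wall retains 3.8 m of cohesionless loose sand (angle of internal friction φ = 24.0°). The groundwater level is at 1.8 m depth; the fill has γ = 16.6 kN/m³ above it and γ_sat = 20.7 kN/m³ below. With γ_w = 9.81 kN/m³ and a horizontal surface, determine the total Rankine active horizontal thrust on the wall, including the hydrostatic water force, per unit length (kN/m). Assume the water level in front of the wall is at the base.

K_a = tan²(45° − φ/2) = 0.4217.
γ' = 20.7 − 9.81 = 10.89 kN/m³. Depth below WT = 2.0 m.
σ'_h at WT = K_a γ d_w = 12.60 kPa; at base = 12.60 + K_a γ' × 2.0 = 21.79 kPa.
P₁ (0–1.8 m) = ½×12.60×1.8 = 11.34. P₂ (1.8–3.8 m) = ½(12.60+21.79)×2.0 = 34.39.
P_w = ½ γ_w h₂² = 0.5×9.81×2.0² = 19.62. Total = 11.34+34.39+19.62 = 65.35 kN/m.

65.3 kN/m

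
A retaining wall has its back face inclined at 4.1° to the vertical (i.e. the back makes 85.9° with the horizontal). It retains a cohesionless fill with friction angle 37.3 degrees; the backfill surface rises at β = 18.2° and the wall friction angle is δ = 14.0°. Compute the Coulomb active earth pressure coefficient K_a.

0.318

K_a = sin²(α+φ) / [sin²α · sin(α−δ) · (1 + √{sin(φ+δ)sin(φ−β) / (sin(α−δ)sin(α+β))})²].
With α = 85.9°, φ = 37.3°, δ = 14.0°, β = 18.2°: K_a = 0.3178.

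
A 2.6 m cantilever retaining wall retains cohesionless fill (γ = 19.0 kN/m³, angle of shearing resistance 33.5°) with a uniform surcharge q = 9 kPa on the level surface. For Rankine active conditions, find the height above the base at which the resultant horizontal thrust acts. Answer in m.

0.982 m

K_a = 0.2887.
Triangular part P₁ = ½K_aγH² = 18.54 at H/3 = 0.8667 m; rectangular part P₂ = K_a q H = 6.756 at H/2 = 1.300 m.
ȳ = (P₁·0.8667 + P₂·1.300)/(P₁+P₂) = 0.9824 m.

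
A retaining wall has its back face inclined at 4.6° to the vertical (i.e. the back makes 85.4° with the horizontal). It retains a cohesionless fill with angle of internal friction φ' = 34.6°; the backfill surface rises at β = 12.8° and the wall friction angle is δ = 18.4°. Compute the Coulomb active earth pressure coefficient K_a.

K_a = sin²(α+φ) / [sin²α · sin(α−δ) · (1 + √{sin(φ+δ)sin(φ−β) / (sin(α−δ)sin(α+β))})²].
With α = 85.4°, φ = 34.6°, δ = 18.4°, β = 12.8°: K_a = 0.3325.

0.332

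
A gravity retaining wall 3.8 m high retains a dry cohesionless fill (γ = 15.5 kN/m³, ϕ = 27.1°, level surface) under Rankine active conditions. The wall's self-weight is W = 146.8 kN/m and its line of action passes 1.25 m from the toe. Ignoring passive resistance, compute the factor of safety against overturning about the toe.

3.46

K_a = tan²(45° − 27.1°/2) = 0.3741.
P_a = ½K_aγH² = 0.5×0.3741×15.5×3.8² = 41.86 kN/m, acting at H/3 = 1.267 m above the base.
Overturning moment M_o = P_a × H/3 = 41.86 × 1.267 = 53.02.
Resisting moment M_r = W × 1.25 = 146.8 × 1.25 = 183.5.
FS_overturning = M_r/M_o = 183.5/53.02 = 3.461.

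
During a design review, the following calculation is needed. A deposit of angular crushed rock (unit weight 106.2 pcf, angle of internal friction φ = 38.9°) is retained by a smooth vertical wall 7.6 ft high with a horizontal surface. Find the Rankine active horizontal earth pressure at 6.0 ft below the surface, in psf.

K_a = (1 − sin φ)/(1 + sin φ) = 0.2285.
σ_h = K_a γ z = 0.2285 × 106.2 × 6.0 = 145.6 psf.

146 psf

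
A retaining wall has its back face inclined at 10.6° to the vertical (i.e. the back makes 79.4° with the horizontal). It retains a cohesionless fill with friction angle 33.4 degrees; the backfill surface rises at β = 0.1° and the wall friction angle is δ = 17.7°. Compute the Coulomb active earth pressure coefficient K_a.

0.345

K_a = sin²(α+φ) / [sin²α · sin(α−δ) · (1 + √{sin(φ+δ)sin(φ−β) / (sin(α−δ)sin(α+β))})²].
With α = 79.4°, φ = 33.4°, δ = 17.7°, β = 0.1°: K_a = 0.3447.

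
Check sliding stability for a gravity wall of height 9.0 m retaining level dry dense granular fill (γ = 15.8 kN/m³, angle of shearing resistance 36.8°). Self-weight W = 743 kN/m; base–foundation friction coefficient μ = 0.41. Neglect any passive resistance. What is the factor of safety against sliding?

K_a = tan²(45° − 36.8°/2) = 0.2508.
P_a = ½K_aγH² = 0.5×0.2508×15.8×9.0² = 160.5 kN/m, acting at H/3 = 3.000 m above the base.
FS_sliding = μW / P_a = 0.41×743 / 160.5 = 1.898.

1.90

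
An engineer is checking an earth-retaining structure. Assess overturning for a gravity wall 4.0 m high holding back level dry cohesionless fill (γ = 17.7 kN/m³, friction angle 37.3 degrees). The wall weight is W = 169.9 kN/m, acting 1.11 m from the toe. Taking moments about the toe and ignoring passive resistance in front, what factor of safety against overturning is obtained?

K_a = tan²(45° − 37.3°/2) = 0.2453.
P_a = ½K_aγH² = 0.5×0.2453×17.7×4.0² = 34.74 kN/m, acting at H/3 = 1.333 m above the base.
Overturning moment M_o = P_a × H/3 = 34.74 × 1.333 = 46.32.
Resisting moment M_r = W × 1.11 = 169.9 × 1.11 = 188.6.
FS_overturning = M_r/M_o = 188.6/46.32 = 4.071.

4.07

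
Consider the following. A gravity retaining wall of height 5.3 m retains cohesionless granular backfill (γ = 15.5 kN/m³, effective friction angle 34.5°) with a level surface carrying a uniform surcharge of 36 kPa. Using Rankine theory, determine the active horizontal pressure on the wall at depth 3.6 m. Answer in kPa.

K_a = (1 − sin φ)/(1 + sin φ) = 0.2768.
σ_v = γz + q = 15.5 × 3.6 + 36 = 91.80 kPa.
σ_h = K_a σ_v = 0.2768 × 91.80 = 25.41 kPa.

25.4 kPa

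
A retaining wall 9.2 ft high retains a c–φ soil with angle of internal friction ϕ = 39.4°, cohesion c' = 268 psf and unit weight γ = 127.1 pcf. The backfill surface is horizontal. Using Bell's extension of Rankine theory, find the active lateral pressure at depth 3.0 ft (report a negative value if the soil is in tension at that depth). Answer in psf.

-168 psf

K_a = (1 − sin φ)/(1 + sin φ) = 0.2234.
σ_a = K_a γ z − 2c√K_a = 0.2234×127.1×3.0 − 2×268×0.4727 = -168.2 psf.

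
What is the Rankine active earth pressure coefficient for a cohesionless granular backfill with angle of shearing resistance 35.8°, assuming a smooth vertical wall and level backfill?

0.262

K_a = (1 − sin φ)/(1 + sin φ) = (1 − sin 35.8°)/(1 + sin 35.8°) = 0.2619.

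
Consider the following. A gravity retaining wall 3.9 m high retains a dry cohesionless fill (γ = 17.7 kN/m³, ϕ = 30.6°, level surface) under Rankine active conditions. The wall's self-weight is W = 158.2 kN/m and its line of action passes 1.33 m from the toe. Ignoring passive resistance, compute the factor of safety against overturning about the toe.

K_a = tan²(45° − 30.6°/2) = 0.3253.
P_a = ½K_aγH² = 0.5×0.3253×17.7×3.9² = 43.79 kN/m, acting at H/3 = 1.300 m above the base.
Overturning moment M_o = P_a × H/3 = 43.79 × 1.300 = 56.93.
Resisting moment M_r = W × 1.33 = 158.2 × 1.33 = 210.4.
FS_overturning = M_r/M_o = 210.4/56.93 = 3.696.

3.70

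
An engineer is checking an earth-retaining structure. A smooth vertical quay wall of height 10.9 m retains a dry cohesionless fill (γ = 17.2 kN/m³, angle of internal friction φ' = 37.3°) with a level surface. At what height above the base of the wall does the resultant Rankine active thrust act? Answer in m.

K_a = 0.2453.
The pressure distribution is triangular, so the resultant acts at H/3 above the base = 10.9/3 = 3.633 m.

3.63 m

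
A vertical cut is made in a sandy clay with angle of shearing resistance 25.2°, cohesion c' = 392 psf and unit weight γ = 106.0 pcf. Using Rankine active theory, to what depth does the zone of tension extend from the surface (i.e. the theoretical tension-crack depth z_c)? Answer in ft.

11.7 ft

K_a = tan²(45° − 25.2°/2) = 0.4027; √K_a = 0.6346.
The active pressure is zero where K_a γ z = 2c√K_a, so z_c = 2c/(γ√K_a) = 2×392/(106.0×0.6346) = 11.65 ft.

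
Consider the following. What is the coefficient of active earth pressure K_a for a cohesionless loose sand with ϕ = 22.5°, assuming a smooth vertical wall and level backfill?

K_a = (1 − sin φ)/(1 + sin φ) = (1 − sin 22.5°)/(1 + sin 22.5°) = 0.4465.

0.446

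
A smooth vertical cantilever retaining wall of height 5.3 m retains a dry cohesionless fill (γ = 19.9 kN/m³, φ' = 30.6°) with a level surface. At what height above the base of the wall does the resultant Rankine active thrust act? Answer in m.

1.77 m

K_a = 0.3253.
The pressure distribution is triangular, so the resultant acts at H/3 above the base = 5.3/3 = 1.767 m.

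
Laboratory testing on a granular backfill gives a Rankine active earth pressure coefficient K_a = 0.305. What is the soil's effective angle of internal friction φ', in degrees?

K_a = tan²(45° − φ/2) ⇒ 45° − φ/2 = arctan(√0.305) = 28.91°.
φ = 2(45° − 28.91°) = 32.18°.

32.2°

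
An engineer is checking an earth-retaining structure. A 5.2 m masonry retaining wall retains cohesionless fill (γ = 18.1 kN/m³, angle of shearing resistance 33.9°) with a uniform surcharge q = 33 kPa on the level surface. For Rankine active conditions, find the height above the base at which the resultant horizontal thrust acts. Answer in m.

2.09 m

K_a = 0.2839.
Triangular part P₁ = ½K_aγH² = 69.48 at H/3 = 1.733 m; rectangular part P₂ = K_a q H = 48.72 at H/2 = 2.600 m.
ȳ = (P₁·1.733 + P₂·2.600)/(P₁+P₂) = 2.091 m.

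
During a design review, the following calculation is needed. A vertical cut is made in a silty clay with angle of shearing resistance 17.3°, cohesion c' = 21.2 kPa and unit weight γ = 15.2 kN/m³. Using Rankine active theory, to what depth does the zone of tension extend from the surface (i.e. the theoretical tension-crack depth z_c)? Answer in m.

K_a = tan²(45° − 17.3°/2) = 0.5416; √K_a = 0.7359.
The active pressure is zero where K_a γ z = 2c√K_a, so z_c = 2c/(γ√K_a) = 2×21.2/(15.2×0.7359) = 3.790 m.

3.79 m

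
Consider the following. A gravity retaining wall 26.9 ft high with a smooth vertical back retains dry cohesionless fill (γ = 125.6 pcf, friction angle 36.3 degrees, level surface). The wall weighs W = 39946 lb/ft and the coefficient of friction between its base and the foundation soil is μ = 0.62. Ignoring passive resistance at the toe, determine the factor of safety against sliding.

2.13

K_a = tan²(45° − 36.3°/2) = 0.2563.
P_a = ½K_aγH² = 0.5×0.2563×125.6×26.9² = 11650 lb/ft, acting at H/3 = 8.967 ft above the base.
FS_sliding = μW / P_a = 0.62×39946 / 11650 = 2.127.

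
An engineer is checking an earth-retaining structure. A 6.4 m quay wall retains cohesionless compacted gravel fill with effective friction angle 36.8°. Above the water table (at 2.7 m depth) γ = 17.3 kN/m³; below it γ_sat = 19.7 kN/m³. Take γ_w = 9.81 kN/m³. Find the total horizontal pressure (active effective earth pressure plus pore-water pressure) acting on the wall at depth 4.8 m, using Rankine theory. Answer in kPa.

K_a = (1 − sin φ)/(1 + sin φ) = 0.2508.
γ' = 19.7 − 9.81 = 9.890 kN/m³.
Effective vertical stress at 4.8 m: σ'_v = 17.3×2.7 + 9.890×2.10 = 67.48 kPa.
σ'_h = K_a σ'_v = 0.2508 × 67.48 = 16.92 kPa; u = γ_w × 2.10 = 20.60 kPa.
Total σ_h = 16.92 + 20.60 = 37.52 kPa.

37.5 kPa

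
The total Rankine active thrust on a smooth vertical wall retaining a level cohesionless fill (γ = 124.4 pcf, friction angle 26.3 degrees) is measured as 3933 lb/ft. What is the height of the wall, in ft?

12.8 ft

K_a = 0.3859. P_a = ½ K_a γ H² ⇒ H = √(2P_a/(K_a γ)).
H = √(2×3933/(0.3859×124.4)) = 12.80 ft.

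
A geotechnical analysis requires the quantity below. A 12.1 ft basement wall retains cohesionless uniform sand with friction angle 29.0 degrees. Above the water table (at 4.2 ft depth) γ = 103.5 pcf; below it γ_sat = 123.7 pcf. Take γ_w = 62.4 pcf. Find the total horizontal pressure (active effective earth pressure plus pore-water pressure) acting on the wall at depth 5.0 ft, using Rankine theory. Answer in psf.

K_a = (1 − sin φ)/(1 + sin φ) = 0.3470.
γ' = 123.7 − 62.4 = 61.30 pcf.
Effective vertical stress at 5.0 ft: σ'_v = 103.5×4.2 + 61.30×0.800 = 483.7 psf.
σ'_h = K_a σ'_v = 0.3470 × 483.7 = 167.8 psf; u = γ_w × 0.800 = 49.92 psf.
Total σ_h = 167.8 + 49.92 = 217.8 psf.

218 psf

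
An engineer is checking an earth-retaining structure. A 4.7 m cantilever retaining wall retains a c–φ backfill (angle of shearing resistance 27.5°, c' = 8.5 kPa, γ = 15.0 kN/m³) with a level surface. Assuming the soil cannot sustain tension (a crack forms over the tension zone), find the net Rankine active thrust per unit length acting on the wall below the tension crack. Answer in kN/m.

K_a = 0.3682; √K_a = 0.6068.
Tension-crack depth z_c = 2c/(γ√K_a) = 2×8.5/(15.0×0.6068) = 1.868 m.
σ_a at base = K_a γ H − 2c√K_a = 0.3682×15.0×4.7 − 2×8.5×0.6068 = 15.64 kPa.
P_a = ½ × 15.64 × (H − z_c) = 0.5×15.64×2.832 = 22.15 kN/m.

22.2 kN/m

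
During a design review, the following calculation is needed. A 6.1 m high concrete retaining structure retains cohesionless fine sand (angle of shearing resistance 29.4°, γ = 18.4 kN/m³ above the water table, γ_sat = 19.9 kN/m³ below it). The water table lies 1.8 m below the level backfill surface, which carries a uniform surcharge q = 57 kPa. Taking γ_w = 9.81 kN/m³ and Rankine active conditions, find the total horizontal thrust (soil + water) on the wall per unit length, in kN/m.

300 kN/m

K_a = tan²(45° − φ/2) = 0.3415.
γ' = 19.9 − 9.81 = 10.09 kN/m³. h₂ = H − d_w = 4.3 m.
σ'_h: at surface K_a·q = 19.46; at WT K_a(q+γd_w) = 30.77; at base K_a(q+γd_w+γ'h₂) = 45.59 kPa.
P₁ = ½(19.46+30.77)×1.8 = 45.21; P₂ = ½(30.77+45.59)×4.3 = 164.2; P_w = ½γ_w h₂² = 90.69.
Total = 45.21+164.2+90.69 = 300.1 kN/m.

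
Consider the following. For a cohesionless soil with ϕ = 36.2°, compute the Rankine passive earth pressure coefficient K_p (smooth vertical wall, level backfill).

K_p = (1 + sin φ)/(1 − sin φ) = tan²(45° + 36.2°/2) = 3.885.

3.89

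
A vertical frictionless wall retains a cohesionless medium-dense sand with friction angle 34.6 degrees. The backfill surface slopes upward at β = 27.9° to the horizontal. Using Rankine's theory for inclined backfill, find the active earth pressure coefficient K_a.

0.412

K_a = cos β · (cos β − √(cos²β − cos²φ)) / (cos β + √(cos²β − cos²φ)).
cos β = 0.8838, cos φ = 0.8231, √(cos²β − cos²φ) = 0.3217.
K_a = 0.8838 × (0.8838 − 0.3217)/(0.8838 + 0.3217) = 0.4121.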